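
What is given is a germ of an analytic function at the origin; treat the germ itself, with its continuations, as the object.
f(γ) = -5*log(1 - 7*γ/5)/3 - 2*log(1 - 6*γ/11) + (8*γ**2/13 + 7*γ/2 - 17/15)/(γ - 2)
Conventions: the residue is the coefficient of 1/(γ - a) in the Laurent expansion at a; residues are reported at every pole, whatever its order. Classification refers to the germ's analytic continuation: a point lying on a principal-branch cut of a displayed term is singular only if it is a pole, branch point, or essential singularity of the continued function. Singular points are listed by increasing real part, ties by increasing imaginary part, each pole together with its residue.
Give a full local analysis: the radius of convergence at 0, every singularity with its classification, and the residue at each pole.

Radius of convergence at 0: 5/7.
At 5/7: a logarithmic branch point.
At 11/6: a logarithmic branch point.
At 2: a pole of order 1; residue 1624/195.

Denominator factor (γ - 2): pole of order 1 at 2, modulus 2.
Branch term (-2)*log(1 - γ/(11/6)): its argument vanishes at γ = 11/6, a logarithmic branch point, modulus 11/6.
Branch term (-5/3)*log(1 - γ/(5/7)): its argument vanishes at γ = 5/7, a logarithmic branch point, modulus 5/7.
The radius of convergence is the smallest modulus among the singular points: 5/7.
The branch terms are analytic at 2 and contribute nothing to the residue; only the rational part matters.
At the order-1 pole 2 set g(γ) = (γ - (2))*(rational part) = 8*γ**2/13 + 7*γ/2 - 17/15.
Simple pole: residue = g(a) at a = 2, which is 1624/195.
List the singular points by increasing real part (a conjugate pair: the negative imaginary part first).


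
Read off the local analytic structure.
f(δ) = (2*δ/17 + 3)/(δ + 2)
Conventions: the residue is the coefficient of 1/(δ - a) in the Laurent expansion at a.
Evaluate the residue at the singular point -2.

The residue is 47/17.

At the order-1 pole -2 set g(δ) = (δ - (-2))*f(δ) = 2*δ/17 + 3.
Simple pole: residue = g(a) at a = -2, which is 47/17.


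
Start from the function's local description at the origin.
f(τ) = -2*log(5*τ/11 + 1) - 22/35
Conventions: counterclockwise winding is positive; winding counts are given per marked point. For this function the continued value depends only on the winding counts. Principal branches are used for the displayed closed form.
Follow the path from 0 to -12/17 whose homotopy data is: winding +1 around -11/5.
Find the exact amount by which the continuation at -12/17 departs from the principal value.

Continued minus principal equals -(4)*pi*i.

The rational part is single-valued and drops out of the difference; each branch term changes only by its own monodromy.
(-2)*log(1 - τ/(-11/5)): each positive loop around -11/5 adds 2*pi*i to the log, so winding +1 contributes (-2)*(1)*2*pi*i = -(4)*pi*i.
Summing the contributions at τ = -12/17 gives -(4)*pi*i.


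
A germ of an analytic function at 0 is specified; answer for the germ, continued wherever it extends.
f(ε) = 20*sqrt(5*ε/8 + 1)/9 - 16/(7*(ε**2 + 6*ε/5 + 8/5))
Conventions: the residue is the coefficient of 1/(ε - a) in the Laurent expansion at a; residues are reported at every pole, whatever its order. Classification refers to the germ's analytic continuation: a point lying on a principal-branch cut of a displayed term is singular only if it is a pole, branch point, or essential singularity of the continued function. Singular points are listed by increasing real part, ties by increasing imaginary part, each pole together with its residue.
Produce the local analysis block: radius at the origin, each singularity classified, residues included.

Radius of convergence at 0: (2/5)*sqrt(10).
At -8/5: an algebraic (square-root) branch point.
At (-3/5) - ((1/5)*sqrt(31))*i: a pole of order 1; residue -((40/217)*sqrt(31))*i.
At (-3/5) + ((1/5)*sqrt(31))*i: a pole of order 1; residue ((40/217)*sqrt(31))*i.

Denominator factor (ε**2 + 6*ε/5 + 8/5): discriminant -124/25, complex-conjugate roots (-3/5) + ((1/5)*sqrt(31))*i and (-3/5) - ((1/5)*sqrt(31))*i; poles of order 1, moduli (2/5)*sqrt(10) and (2/5)*sqrt(10).
Branch term (20/9)*sqrt(1 - ε/(-8/5)): its argument vanishes at ε = -8/5, a square-root branch point, modulus 8/5.
The radius of convergence is the smallest modulus among the singular points: (2/5)*sqrt(10).
The branch term is analytic at (-3/5) - ((1/5)*sqrt(31))*i and contributes nothing to the residue; only the rational part matters.
The factor ε**2 + 6*ε/5 + 8/5 splits as (ε - a)(ε - a') with a = (-3/5) - ((1/5)*sqrt(31))*i, a' = (-3/5) + ((1/5)*sqrt(31))*i. At the order-1 pole a set g(ε) = (ε - a)*(rational part) = [-16/7] / (ε - a').
Simple pole: residue = g(a) at a = (-3/5) - ((1/5)*sqrt(31))*i, which is -((40/217)*sqrt(31))*i.
The branch term is analytic at (-3/5) + ((1/5)*sqrt(31))*i and contributes nothing to the residue; only the rational part matters.
The factor ε**2 + 6*ε/5 + 8/5 splits as (ε - a)(ε - a') with a = (-3/5) + ((1/5)*sqrt(31))*i, a' = (-3/5) - ((1/5)*sqrt(31))*i. At the order-1 pole a set g(ε) = (ε - a)*(rational part) = [-16/7] / (ε - a').
Simple pole: residue = g(a) at a = (-3/5) + ((1/5)*sqrt(31))*i, which is ((40/217)*sqrt(31))*i.
List the singular points by increasing real part (a conjugate pair: the negative imaginary part first).


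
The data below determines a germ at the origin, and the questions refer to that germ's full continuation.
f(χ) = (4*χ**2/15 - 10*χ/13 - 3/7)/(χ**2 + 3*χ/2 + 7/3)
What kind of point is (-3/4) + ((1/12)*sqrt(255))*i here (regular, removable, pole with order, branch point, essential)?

The point is a pole of order 1.

The denominator factor χ**2 + 3*χ/2 + 7/3 vanishes at (-3/4) + ((1/12)*sqrt(255))*i and appears to the power 1; the numerator there equals (-712/4095) - ((19/195)*sqrt(255))*i, nonzero, and no other factor vanishes.
Hence a pole whose order is the multiplicity, 1.


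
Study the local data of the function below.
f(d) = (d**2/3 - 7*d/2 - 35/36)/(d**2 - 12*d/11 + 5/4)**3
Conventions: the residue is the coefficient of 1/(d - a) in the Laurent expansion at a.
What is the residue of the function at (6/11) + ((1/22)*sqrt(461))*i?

The residue is ((2586133/97972181)*sqrt(461))*i.

The factor d**2 - 12*d/11 + 5/4 splits as (d - a)(d - a') with a = (6/11) + ((1/22)*sqrt(461))*i, a' = (6/11) - ((1/22)*sqrt(461))*i. At the order-3 pole a set g(d) = (d - a)^3*f(d) = [d**2/3 - 7*d/2 - 35/36] / (d - a')^3.
Order-3 pole: residue = g''(a)/2; g''((6/11) + ((1/22)*sqrt(461))*i) = ((5172266/97972181)*sqrt(461))*i, so the residue is ((2586133/97972181)*sqrt(461))*i.


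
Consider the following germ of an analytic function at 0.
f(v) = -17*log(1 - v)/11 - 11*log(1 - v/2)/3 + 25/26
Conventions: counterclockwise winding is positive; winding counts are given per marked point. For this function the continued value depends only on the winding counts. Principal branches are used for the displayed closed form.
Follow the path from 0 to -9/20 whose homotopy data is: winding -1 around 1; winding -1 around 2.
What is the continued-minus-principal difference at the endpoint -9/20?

Continued minus principal equals (344/33)*pi*i.

The rational part is single-valued and drops out of the difference; each branch term changes only by its own monodromy.
(-17/11)*log(1 - v/(1)): each positive loop around 1 adds 2*pi*i to the log, so winding -1 contributes (-17/11)*(-1)*2*pi*i = (34/11)*pi*i.
(-11/3)*log(1 - v/(2)): each positive loop around 2 adds 2*pi*i to the log, so winding -1 contributes (-11/3)*(-1)*2*pi*i = (22/3)*pi*i.
Summing the contributions at v = -9/20 gives (344/33)*pi*i.


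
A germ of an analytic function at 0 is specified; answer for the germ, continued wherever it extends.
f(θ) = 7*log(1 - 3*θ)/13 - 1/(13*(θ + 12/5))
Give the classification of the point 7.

Denominator factors: θ + 12/5 = 47/5 at θ = 7 — none vanishes.
Branch term log(1 - θ/(1/3)): argument at 7 is -20, nonzero, so 7 is not its branch point (a point on a principal cut is still regular for the continued germ).
So the germ continues analytically to 7.

The point is a regular point.


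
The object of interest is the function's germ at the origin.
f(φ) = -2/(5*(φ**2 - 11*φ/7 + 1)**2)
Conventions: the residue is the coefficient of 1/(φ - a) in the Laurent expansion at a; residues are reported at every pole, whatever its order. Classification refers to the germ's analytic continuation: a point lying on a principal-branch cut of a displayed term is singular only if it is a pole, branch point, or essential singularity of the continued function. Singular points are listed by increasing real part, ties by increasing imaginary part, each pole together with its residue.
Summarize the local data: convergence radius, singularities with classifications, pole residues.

Radius of convergence at 0: 1.
At (11/14) - ((5/14)*sqrt(3))*i: a pole of order 2; residue -((1372/5625)*sqrt(3))*i.
At (11/14) + ((5/14)*sqrt(3))*i: a pole of order 2; residue ((1372/5625)*sqrt(3))*i.

Denominator factor (φ**2 - 11*φ/7 + 1)^2: discriminant -75/49, complex-conjugate roots (11/14) + ((5/14)*sqrt(3))*i and (11/14) - ((5/14)*sqrt(3))*i; poles of order 2, moduli 1 and 1.
The radius of convergence is the smallest modulus among the singular points: 1.
The factor φ**2 - 11*φ/7 + 1 splits as (φ - a)(φ - a') with a = (11/14) - ((5/14)*sqrt(3))*i, a' = (11/14) + ((5/14)*sqrt(3))*i. At the order-2 pole a set g(φ) = (φ - a)^2*f(φ) = [-2/5] / (φ - a')^2.
Order-2 pole: residue = g'(a); g'((11/14) - ((5/14)*sqrt(3))*i) = -((1372/5625)*sqrt(3))*i, so the residue is -((1372/5625)*sqrt(3))*i.
The factor φ**2 - 11*φ/7 + 1 splits as (φ - a)(φ - a') with a = (11/14) + ((5/14)*sqrt(3))*i, a' = (11/14) - ((5/14)*sqrt(3))*i. At the order-2 pole a set g(φ) = (φ - a)^2*f(φ) = [-2/5] / (φ - a')^2.
Order-2 pole: residue = g'(a); g'((11/14) + ((5/14)*sqrt(3))*i) = ((1372/5625)*sqrt(3))*i, so the residue is ((1372/5625)*sqrt(3))*i.
List the singular points by increasing real part (a conjugate pair: the negative imaginary part first).


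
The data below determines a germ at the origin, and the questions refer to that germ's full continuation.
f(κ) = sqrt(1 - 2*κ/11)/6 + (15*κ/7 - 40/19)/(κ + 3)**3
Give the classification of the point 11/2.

The term (1/6)*sqrt(1 - κ/(11/2)) has argument 1 - 11/2/(11/2) = 0 at 11/2: a square-root (algebraic, two-sheeted) branch point; the remaining terms are analytic or single-valued there.

The point is an algebraic (square-root) branch point.


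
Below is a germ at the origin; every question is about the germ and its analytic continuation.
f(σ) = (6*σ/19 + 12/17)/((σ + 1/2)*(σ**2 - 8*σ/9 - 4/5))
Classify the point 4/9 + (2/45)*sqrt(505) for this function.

The point is a pole of order 1.

The denominator factor σ**2 - 8*σ/9 - 4/5 vanishes at 4/9 + (2/45)*sqrt(505) and appears to the power 1; the numerator there equals 820/969 + (4/285)*sqrt(505), nonzero, and no other factor vanishes.
Hence a pole whose order is the multiplicity, 1.


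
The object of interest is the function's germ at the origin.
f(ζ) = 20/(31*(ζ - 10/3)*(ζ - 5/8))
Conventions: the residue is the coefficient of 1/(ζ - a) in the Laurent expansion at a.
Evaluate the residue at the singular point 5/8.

At the order-1 pole 5/8 set g(ζ) = (ζ - (5/8))*f(ζ) = 20/(31*(ζ - 10/3)).
Simple pole: residue = g(a) at a = 5/8, which is -96/403.

The residue is -96/403.


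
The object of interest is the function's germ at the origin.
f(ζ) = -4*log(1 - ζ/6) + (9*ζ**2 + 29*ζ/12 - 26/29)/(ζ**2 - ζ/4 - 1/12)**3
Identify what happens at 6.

The term (-4)*log(1 - ζ/(6)) has argument 1 - 6/(6) = 0 at 6: a logarithmic (infinitely-sheeted) branch point; the remaining terms are analytic or single-valued there.

The point is a logarithmic branch point.


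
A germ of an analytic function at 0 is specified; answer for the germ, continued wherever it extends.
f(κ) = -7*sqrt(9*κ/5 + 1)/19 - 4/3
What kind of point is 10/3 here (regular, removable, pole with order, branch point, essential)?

There is no denominator, hence no pole anywhere.
Branch term sqrt(1 - κ/(-5/9)): argument at 10/3 is 7, nonzero, so 10/3 is not its branch point (a point on a principal cut is still regular for the continued germ).
So the germ continues analytically to 10/3.

The point is a regular point.


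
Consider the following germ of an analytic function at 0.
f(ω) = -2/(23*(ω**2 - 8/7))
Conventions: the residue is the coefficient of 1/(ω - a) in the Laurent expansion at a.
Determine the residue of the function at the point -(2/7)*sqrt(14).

The residue is (1/92)*sqrt(14).

The factor ω**2 - 8/7 splits as (ω - a)(ω - a') with a = -(2/7)*sqrt(14), a' = (2/7)*sqrt(14). At the order-1 pole a set g(ω) = (ω - a)*f(ω) = [-2/23] / (ω - a').
Simple pole: residue = g(a) at a = -(2/7)*sqrt(14), which is (1/92)*sqrt(14).


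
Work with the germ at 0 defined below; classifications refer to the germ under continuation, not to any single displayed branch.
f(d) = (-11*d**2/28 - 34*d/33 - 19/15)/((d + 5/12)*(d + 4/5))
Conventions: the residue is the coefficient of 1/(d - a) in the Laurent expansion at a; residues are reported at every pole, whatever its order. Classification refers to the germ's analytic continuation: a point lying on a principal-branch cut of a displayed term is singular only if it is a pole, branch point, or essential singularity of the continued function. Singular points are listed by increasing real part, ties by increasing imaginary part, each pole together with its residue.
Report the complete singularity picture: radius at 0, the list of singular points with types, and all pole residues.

Denominator factor (d + 5/12): pole of order 1 at -5/12, modulus 5/12.
Denominator factor (d + 4/5): pole of order 1 at -4/5, modulus 4/5.
The radius of convergence is the smallest modulus among the singular points: 5/12.
At the order-1 pole -4/5 set g(d) = (d - (-4/5))*f(d) = (-11*d**2/28 - 34*d/33 - 19/15)/(d + 5/12).
Simple pole: residue = g(a) at a = -4/5, which is 16028/8855.
At the order-1 pole -5/12 set g(d) = (d - (-5/12))*f(d) = (-11*d**2/28 - 34*d/33 - 19/15)/(d + 4/5).
Simple pole: residue = g(a) at a = -5/12, which is -200821/85008.
List the singular points by increasing real part (a conjugate pair: the negative imaginary part first).

Radius of convergence at 0: 5/12.
At -4/5: a pole of order 1; residue 16028/8855.
At -5/12: a pole of order 1; residue -200821/85008.


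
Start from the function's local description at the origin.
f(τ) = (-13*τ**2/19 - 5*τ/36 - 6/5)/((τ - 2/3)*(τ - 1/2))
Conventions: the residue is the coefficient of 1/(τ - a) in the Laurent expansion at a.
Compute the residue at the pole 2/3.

At the order-1 pole 2/3 set g(τ) = (τ - (2/3))*f(τ) = (-13*τ**2/19 - 5*τ/36 - 6/5)/(τ - 1/2).
Simple pole: residue = g(a) at a = 2/3, which is -8191/855.

The residue is -8191/855.


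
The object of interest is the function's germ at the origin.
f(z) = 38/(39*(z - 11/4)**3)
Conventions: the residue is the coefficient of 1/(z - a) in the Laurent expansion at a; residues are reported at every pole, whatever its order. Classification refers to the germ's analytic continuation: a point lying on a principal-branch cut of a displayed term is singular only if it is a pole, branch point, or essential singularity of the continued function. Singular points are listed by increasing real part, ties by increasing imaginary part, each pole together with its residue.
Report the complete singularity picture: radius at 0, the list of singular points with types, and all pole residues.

Denominator factor (z - 11/4)^3: pole of order 3 at 11/4, modulus 11/4.
The radius of convergence is the smallest modulus among the singular points: 11/4.
At the order-3 pole 11/4 set g(z) = (z - (11/4))^3*f(z) = 38/39.
Order-3 pole: residue = g''(a)/2; g''(11/4) = 0, so the residue is 0.

Radius of convergence at 0: 11/4.
At 11/4: a pole of order 3; residue 0.


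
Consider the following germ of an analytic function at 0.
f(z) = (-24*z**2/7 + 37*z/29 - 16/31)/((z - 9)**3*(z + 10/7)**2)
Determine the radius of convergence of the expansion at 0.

The radius of convergence is 10/7.

Denominator factor (z + 10/7)^2: pole of order 2 at -10/7, modulus 10/7.
Denominator factor (z - 9)^3: pole of order 3 at 9, modulus 9.
The radius of convergence is the smallest modulus among the singular points: 10/7.


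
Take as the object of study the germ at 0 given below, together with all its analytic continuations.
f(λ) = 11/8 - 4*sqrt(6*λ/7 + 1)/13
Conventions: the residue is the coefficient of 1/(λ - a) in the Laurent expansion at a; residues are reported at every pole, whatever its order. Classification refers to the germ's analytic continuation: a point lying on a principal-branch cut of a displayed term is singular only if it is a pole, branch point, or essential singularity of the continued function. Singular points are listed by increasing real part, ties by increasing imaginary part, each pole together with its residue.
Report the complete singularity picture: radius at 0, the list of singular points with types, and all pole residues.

Radius of convergence at 0: 7/6.
At -7/6: an algebraic (square-root) branch point.

Branch term (-4/13)*sqrt(1 - λ/(-7/6)): its argument vanishes at λ = -7/6, a square-root branch point, modulus 7/6.
The radius of convergence is the smallest modulus among the singular points: 7/6.


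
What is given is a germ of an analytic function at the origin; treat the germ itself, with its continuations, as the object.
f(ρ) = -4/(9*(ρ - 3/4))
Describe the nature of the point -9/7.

The point is a regular point.

Denominator factors: ρ - 3/4 = -57/28 at ρ = -9/7 — none vanishes.
So the germ continues analytically to -9/7.


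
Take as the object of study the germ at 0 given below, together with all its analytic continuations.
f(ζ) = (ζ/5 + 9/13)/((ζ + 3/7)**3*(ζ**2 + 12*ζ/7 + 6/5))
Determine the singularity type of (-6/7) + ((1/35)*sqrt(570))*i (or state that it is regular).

The point is a pole of order 1.

The denominator factor ζ**2 + 12*ζ/7 + 6/5 vanishes at (-6/7) + ((1/35)*sqrt(570))*i and appears to the power 1; the numerator there equals (237/455) + ((1/175)*sqrt(570))*i, nonzero, and no other factor vanishes.
Hence a pole whose order is the multiplicity, 1.


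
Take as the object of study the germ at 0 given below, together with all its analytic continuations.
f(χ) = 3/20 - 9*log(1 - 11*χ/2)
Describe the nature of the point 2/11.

The term (-9)*log(1 - χ/(2/11)) has argument 1 - 2/11/(2/11) = 0 at 2/11: a logarithmic (infinitely-sheeted) branch point; the remaining terms are analytic or single-valued there.

The point is a logarithmic branch point.


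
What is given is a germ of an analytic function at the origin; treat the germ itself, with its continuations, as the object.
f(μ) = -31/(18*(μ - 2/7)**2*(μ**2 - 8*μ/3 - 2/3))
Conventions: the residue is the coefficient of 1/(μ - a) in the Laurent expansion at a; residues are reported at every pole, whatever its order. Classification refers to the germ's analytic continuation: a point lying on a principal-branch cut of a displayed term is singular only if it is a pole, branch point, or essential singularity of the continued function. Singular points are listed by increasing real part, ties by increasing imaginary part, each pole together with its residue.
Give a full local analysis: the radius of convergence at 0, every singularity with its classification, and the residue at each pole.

Radius of convergence at 0: -4/3 + (1/3)*sqrt(22).
At 4/3 - (1/3)*sqrt(22): a pole of order 1; residue 10633/10692 + (107849/470448)*sqrt(22).
At 2/7: a pole of order 2; residue -10633/5346.
At 4/3 + (1/3)*sqrt(22): a pole of order 1; residue 10633/10692 - (107849/470448)*sqrt(22).


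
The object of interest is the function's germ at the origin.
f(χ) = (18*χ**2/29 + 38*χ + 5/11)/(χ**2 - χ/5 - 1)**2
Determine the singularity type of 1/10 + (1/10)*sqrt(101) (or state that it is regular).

The denominator factor χ**2 - χ/5 - 1 vanishes at 1/10 + (1/10)*sqrt(101) and appears to the power 2; the numerator there equals 38979/7975 + (2764/725)*sqrt(101), nonzero, and no other factor vanishes.
Hence a pole whose order is the multiplicity, 2.

The point is a pole of order 2.


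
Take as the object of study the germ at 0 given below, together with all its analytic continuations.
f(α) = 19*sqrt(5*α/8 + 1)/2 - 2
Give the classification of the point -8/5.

The point is an algebraic (square-root) branch point.

The term (19/2)*sqrt(1 - α/(-8/5)) has argument 1 - -8/5/(-8/5) = 0 at -8/5: a square-root (algebraic, two-sheeted) branch point; the remaining terms are analytic or single-valued there.


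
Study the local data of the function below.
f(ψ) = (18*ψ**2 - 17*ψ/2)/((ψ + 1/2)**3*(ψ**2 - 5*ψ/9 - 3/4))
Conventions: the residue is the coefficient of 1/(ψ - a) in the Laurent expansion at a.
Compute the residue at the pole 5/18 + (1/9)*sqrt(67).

The residue is 48357/32 - (395361/2144)*sqrt(67).

The factor ψ**2 - 5*ψ/9 - 3/4 splits as (ψ - a)(ψ - a') with a = 5/18 + (1/9)*sqrt(67), a' = 5/18 - (1/9)*sqrt(67). At the order-1 pole a set g(ψ) = (ψ - a)*f(ψ) = [(18*ψ**2 - 17*ψ/2)/(ψ + 1/2)**3] / (ψ - a').
Simple pole: residue = g(a) at a = 5/18 + (1/9)*sqrt(67), which is 48357/32 - (395361/2144)*sqrt(67).


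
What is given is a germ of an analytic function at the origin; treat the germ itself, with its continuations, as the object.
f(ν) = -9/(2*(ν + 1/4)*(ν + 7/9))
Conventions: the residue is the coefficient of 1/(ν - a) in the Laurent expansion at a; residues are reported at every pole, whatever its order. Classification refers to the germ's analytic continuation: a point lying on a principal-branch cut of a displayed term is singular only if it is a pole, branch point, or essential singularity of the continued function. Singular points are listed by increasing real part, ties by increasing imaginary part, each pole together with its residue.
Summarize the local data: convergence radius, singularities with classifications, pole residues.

Denominator factor (ν + 7/9): pole of order 1 at -7/9, modulus 7/9.
Denominator factor (ν + 1/4): pole of order 1 at -1/4, modulus 1/4.
The radius of convergence is the smallest modulus among the singular points: 1/4.
At the order-1 pole -7/9 set g(ν) = (ν - (-7/9))*f(ν) = -9/(2*(ν + 1/4)).
Simple pole: residue = g(a) at a = -7/9, which is 162/19.
At the order-1 pole -1/4 set g(ν) = (ν - (-1/4))*f(ν) = -9/(2*(ν + 7/9)).
Simple pole: residue = g(a) at a = -1/4, which is -162/19.
List the singular points by increasing real part (a conjugate pair: the negative imaginary part first).

Radius of convergence at 0: 1/4.
At -7/9: a pole of order 1; residue 162/19.
At -1/4: a pole of order 1; residue -162/19.


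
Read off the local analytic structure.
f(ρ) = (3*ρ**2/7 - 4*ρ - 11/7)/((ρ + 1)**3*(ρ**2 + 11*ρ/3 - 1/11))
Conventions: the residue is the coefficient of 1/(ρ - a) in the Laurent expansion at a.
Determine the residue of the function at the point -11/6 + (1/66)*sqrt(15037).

The factor ρ**2 + 11*ρ/3 - 1/11 splits as (ρ - a)(ρ - a') with a = -11/6 + (1/66)*sqrt(15037), a' = -11/6 - (1/66)*sqrt(15037). At the order-1 pole a set g(ρ) = (ρ - a)*f(ρ) = [(3*ρ**2/7 - 4*ρ - 11/7)/(ρ + 1)**3] / (ρ - a').
Simple pole: residue = g(a) at a = -11/6 + (1/66)*sqrt(15037), which is -817311/10549994 - (40014447/14421841798)*sqrt(15037).

The residue is -817311/10549994 - (40014447/14421841798)*sqrt(15037).


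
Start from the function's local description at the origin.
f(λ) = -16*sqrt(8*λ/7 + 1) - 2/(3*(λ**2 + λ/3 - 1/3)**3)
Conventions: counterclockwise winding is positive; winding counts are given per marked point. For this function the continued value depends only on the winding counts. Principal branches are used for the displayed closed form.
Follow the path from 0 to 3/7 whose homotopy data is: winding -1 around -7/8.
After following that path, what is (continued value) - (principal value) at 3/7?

Continued minus principal equals (32/7)*sqrt(73).

The rational part is single-valued and drops out of the difference; each branch term changes only by its own monodromy.
(-16)*sqrt(1 - λ/(-7/8)): winding -1 is odd, the square root flips sign, contributing -2*(-16)*sqrt(1 - (3/7)/(-7/8)) = -2*(-16)*sqrt(73/49) = (32/7)*sqrt(73).
Summing the contributions at λ = 3/7 gives (32/7)*sqrt(73).


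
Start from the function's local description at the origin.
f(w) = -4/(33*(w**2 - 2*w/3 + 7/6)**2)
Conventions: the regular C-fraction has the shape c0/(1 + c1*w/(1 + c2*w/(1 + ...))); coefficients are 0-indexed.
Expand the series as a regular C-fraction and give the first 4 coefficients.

Taylor coefficients (expand at 0): a_0 = -48/539, a_1 = -384/3773, a_2 = 1728/26411, a_3 = 36096/184877.
c0 = a_0 = -48/539. Peel one level at a time: if S = 1 + c*w/S' with S'(0) = 1, then c is the w-coefficient of S and S' = c*w/(S - 1).
S_1 = c0/f = 1 + (-8/7)*w + (100/49)*w^2 + ...; c1 = -8/7.
S_2 = c1*w/(S_1 - 1) = 1 + (25/14)*w + (457/196)*w^2 + ...; c2 = 25/14.
S_3 = c2*w/(S_2 - 1) = 1 + (-457/350)*w + ...; c3 = -457/350.

The regular C-fraction coefficients are [-48/539, -8/7, 25/14, -457/350].


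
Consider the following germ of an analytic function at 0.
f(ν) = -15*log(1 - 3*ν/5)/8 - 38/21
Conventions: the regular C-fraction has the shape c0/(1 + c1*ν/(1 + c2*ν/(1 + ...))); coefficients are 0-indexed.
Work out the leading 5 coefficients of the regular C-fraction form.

The regular C-fraction coefficients are [-38/21, 189/304, -1401/1520, -76/2335, -1249/4670].

Taylor coefficients (expand at 0): a_0 = -38/21, a_1 = 9/8, a_2 = 27/80, a_3 = 27/200, a_4 = 243/4000.
c0 = a_0 = -38/21. Peel one level at a time: if S = 1 + c*ν/S' with S'(0) = 1, then c is the ν-coefficient of S and S' = c*ν/(S - 1).
S_1 = c0/f = 1 + (189/304)*ν + (264789/462080)*ν^2 + ...; c1 = 189/304.
S_2 = c1*ν/(S_1 - 1) = 1 + (-1401/1520)*ν + (-3/100)*ν^2 + ...; c2 = -1401/1520.
S_3 = c2*ν/(S_2 - 1) = 1 + (-76/2335)*ν + (-47462/5452225)*ν^2 + ...; c3 = -76/2335.
S_4 = c3*ν/(S_3 - 1) = 1 + (-1249/4670)*ν + ...; c4 = -1249/4670.


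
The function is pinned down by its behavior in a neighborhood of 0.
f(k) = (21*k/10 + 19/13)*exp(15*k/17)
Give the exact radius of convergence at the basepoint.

The radius of convergence is infinite.

The factor exp(15*k/17) is entire and contributes no finite singular point.
The polynomial part has no poles.
No finite singular points: the Taylor series at 0 converges everywhere.


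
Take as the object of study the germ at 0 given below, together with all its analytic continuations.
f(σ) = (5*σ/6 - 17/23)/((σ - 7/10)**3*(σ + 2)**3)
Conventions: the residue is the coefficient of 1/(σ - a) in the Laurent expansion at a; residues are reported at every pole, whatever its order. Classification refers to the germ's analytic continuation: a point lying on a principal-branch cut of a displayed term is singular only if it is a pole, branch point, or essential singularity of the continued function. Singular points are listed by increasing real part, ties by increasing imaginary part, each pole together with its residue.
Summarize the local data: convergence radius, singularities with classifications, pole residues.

Denominator factor (σ + 2)^3: pole of order 3 at -2, modulus 2.
Denominator factor (σ - 7/10)^3: pole of order 3 at 7/10, modulus 7/10.
The radius of convergence is the smallest modulus among the singular points: 7/10.
At the order-3 pole -2 set g(σ) = (σ - (-2))^3*f(σ) = (5*σ/6 - 17/23)/(σ - 7/10)**3.
Order-3 pole: residue = g''(a)/2; g''(-2) = 35350000/330024861, so the residue is 17675000/330024861.
At the order-3 pole 7/10 set g(σ) = (σ - (7/10))^3*f(σ) = (5*σ/6 - 17/23)/(σ + 2)**3.
Order-3 pole: residue = g''(a)/2; g''(7/10) = -35350000/330024861, so the residue is -17675000/330024861.
List the singular points by increasing real part (a conjugate pair: the negative imaginary part first).

Radius of convergence at 0: 7/10.
At -2: a pole of order 3; residue 17675000/330024861.
At 7/10: a pole of order 3; residue -17675000/330024861.


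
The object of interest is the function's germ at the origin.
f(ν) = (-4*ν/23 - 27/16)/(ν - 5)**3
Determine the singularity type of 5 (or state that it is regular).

The denominator factor ν - 5 vanishes at 5 and appears to the power 3; the numerator there equals -941/368, nonzero, and no other factor vanishes.
Hence a pole whose order is the multiplicity, 3.

The point is a pole of order 3.


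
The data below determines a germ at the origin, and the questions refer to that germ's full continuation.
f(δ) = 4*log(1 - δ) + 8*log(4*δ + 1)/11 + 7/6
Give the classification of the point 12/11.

The point is a regular point.

There is no denominator, hence no pole anywhere.
Branch term log(1 - δ/(1)): argument at 12/11 is -1/11, nonzero, so 12/11 is not its branch point (a point on a principal cut is still regular for the continued germ).
Branch term log(1 - δ/(-1/4)): argument at 12/11 is 59/11, nonzero, so 12/11 is not its branch point (a point on a principal cut is still regular for the continued germ).
So the germ continues analytically to 12/11.


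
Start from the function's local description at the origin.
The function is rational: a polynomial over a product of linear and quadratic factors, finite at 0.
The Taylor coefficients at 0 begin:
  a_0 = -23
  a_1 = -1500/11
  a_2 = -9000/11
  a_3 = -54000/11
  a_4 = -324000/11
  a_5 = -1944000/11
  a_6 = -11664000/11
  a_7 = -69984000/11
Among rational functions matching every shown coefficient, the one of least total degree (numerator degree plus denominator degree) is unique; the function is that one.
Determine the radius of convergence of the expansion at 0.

No rational of total degree below 2 reproduces all 8 coefficients; solving the [1/1] Pade equations on them gives f(x) = (23/6 - 3*x/11)/(x - 1/6), whose expansion matches every shown term.
Denominator factor (x - 1/6): pole of order 1 at 1/6, modulus 1/6.
The radius of convergence is the smallest modulus among the singular points: 1/6.

The radius of convergence is 1/6.


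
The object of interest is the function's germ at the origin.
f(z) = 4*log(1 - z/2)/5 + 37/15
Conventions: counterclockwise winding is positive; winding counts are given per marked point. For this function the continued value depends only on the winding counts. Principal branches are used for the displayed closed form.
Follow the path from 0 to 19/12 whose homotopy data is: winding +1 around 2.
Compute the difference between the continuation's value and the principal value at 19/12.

The rational part is single-valued and drops out of the difference; each branch term changes only by its own monodromy.
(4/5)*log(1 - z/(2)): each positive loop around 2 adds 2*pi*i to the log, so winding +1 contributes (4/5)*(1)*2*pi*i = (8/5)*pi*i.
Summing the contributions at z = 19/12 gives (8/5)*pi*i.

Continued minus principal equals (8/5)*pi*i.


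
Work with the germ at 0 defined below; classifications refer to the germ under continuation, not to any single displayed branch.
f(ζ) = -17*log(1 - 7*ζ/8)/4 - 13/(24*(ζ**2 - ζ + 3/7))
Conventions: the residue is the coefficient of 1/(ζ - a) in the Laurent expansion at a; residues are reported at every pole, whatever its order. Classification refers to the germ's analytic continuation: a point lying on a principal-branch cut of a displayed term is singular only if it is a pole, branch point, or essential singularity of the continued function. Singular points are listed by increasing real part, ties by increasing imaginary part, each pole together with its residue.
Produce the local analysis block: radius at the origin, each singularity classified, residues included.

Radius of convergence at 0: (1/7)*sqrt(21).
At (1/2) - ((1/14)*sqrt(35))*i: a pole of order 1; residue -((13/120)*sqrt(35))*i.
At (1/2) + ((1/14)*sqrt(35))*i: a pole of order 1; residue ((13/120)*sqrt(35))*i.
At 8/7: a logarithmic branch point.

Denominator factor (ζ**2 - ζ + 3/7): discriminant -5/7, complex-conjugate roots (1/2) + ((1/14)*sqrt(35))*i and (1/2) - ((1/14)*sqrt(35))*i; poles of order 1, moduli (1/7)*sqrt(21) and (1/7)*sqrt(21).
Branch term (-17/4)*log(1 - ζ/(8/7)): its argument vanishes at ζ = 8/7, a logarithmic branch point, modulus 8/7.
The radius of convergence is the smallest modulus among the singular points: (1/7)*sqrt(21).
The branch term is analytic at (1/2) - ((1/14)*sqrt(35))*i and contributes nothing to the residue; only the rational part matters.
The factor ζ**2 - ζ + 3/7 splits as (ζ - a)(ζ - a') with a = (1/2) - ((1/14)*sqrt(35))*i, a' = (1/2) + ((1/14)*sqrt(35))*i. At the order-1 pole a set g(ζ) = (ζ - a)*(rational part) = [-13/24] / (ζ - a').
Simple pole: residue = g(a) at a = (1/2) - ((1/14)*sqrt(35))*i, which is -((13/120)*sqrt(35))*i.
The branch term is analytic at (1/2) + ((1/14)*sqrt(35))*i and contributes nothing to the residue; only the rational part matters.
The factor ζ**2 - ζ + 3/7 splits as (ζ - a)(ζ - a') with a = (1/2) + ((1/14)*sqrt(35))*i, a' = (1/2) - ((1/14)*sqrt(35))*i. At the order-1 pole a set g(ζ) = (ζ - a)*(rational part) = [-13/24] / (ζ - a').
Simple pole: residue = g(a) at a = (1/2) + ((1/14)*sqrt(35))*i, which is ((13/120)*sqrt(35))*i.
List the singular points by increasing real part (a conjugate pair: the negative imaginary part first).


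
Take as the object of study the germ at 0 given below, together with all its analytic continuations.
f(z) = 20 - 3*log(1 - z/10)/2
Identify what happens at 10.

The point is a logarithmic branch point.

The term (-3/2)*log(1 - z/(10)) has argument 1 - 10/(10) = 0 at 10: a logarithmic (infinitely-sheeted) branch point; the remaining terms are analytic or single-valued there.


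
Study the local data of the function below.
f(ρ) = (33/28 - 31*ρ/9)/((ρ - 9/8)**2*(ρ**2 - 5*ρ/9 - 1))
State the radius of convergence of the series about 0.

Denominator factor (ρ - 9/8)^2: pole of order 2 at 9/8, modulus 9/8.
Denominator factor (ρ**2 - 5*ρ/9 - 1): discriminant 349/81, real irrational roots 5/18 + (1/18)*sqrt(349) and 5/18 - (1/18)*sqrt(349); poles of order 1, moduli 5/18 + (1/18)*sqrt(349) and -5/18 + (1/18)*sqrt(349).
The radius of convergence is the smallest modulus among the singular points: -5/18 + (1/18)*sqrt(349).

The radius of convergence is -5/18 + (1/18)*sqrt(349).


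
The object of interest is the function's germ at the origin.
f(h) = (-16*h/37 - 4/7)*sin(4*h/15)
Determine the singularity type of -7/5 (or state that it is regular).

There is no denominator, hence no pole anywhere.
The factor sin(4*h/15) is entire.
So the germ continues analytically to -7/5.

The point is a regular point.


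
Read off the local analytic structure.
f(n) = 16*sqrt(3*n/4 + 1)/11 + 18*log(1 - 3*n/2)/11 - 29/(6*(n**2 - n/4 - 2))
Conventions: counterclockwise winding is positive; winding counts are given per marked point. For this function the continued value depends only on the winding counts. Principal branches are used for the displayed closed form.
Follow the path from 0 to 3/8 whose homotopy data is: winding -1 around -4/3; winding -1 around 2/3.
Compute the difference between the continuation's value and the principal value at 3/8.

The rational part is single-valued and drops out of the difference; each branch term changes only by its own monodromy.
(16/11)*sqrt(1 - n/(-4/3)): winding -1 is odd, the square root flips sign, contributing -2*(16/11)*sqrt(1 - (3/8)/(-4/3)) = -2*(16/11)*sqrt(41/32) = -(4/11)*sqrt(82).
(18/11)*log(1 - n/(2/3)): each positive loop around 2/3 adds 2*pi*i to the log, so winding -1 contributes (18/11)*(-1)*2*pi*i = -(36/11)*pi*i.
Summing the contributions at n = 3/8 gives (-(4/11)*sqrt(82)) - ((36/11)*pi)*i.

Continued minus principal equals (-(4/11)*sqrt(82)) - ((36/11)*pi)*i.


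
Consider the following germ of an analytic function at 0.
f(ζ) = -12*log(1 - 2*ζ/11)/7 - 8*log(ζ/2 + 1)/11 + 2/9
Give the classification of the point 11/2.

The term (-12/7)*log(1 - ζ/(11/2)) has argument 1 - 11/2/(11/2) = 0 at 11/2: a logarithmic (infinitely-sheeted) branch point; the remaining terms are analytic or single-valued there.

The point is a logarithmic branch point.


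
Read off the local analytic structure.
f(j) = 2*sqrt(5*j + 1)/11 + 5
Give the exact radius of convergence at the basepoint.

The radius of convergence is 1/5.

Branch term (2/11)*sqrt(1 - j/(-1/5)): its argument vanishes at j = -1/5, a square-root branch point, modulus 1/5.
The radius of convergence is the smallest modulus among the singular points: 1/5.


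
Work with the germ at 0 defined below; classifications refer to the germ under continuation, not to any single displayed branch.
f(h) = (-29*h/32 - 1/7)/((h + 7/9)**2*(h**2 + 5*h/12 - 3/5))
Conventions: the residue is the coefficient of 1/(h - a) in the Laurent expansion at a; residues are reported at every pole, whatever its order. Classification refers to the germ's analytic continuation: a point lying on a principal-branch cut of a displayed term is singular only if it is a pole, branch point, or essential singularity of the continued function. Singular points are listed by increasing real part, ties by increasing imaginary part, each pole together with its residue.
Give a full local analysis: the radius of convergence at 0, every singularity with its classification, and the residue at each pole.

Radius of convergence at 0: -5/24 + (1/120)*sqrt(9265).
At -5/24 - (1/120)*sqrt(9265): a pole of order 1; residue -775980/170093 - (28399005/630364658)*sqrt(9265).
At -7/9: a pole of order 2; residue 1551960/170093.
At -5/24 + (1/120)*sqrt(9265): a pole of order 1; residue -775980/170093 + (28399005/630364658)*sqrt(9265).


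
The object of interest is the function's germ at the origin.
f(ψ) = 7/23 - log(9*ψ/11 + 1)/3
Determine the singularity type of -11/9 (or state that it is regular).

The point is a logarithmic branch point.

The term (-1/3)*log(1 - ψ/(-11/9)) has argument 1 - -11/9/(-11/9) = 0 at -11/9: a logarithmic (infinitely-sheeted) branch point; the remaining terms are analytic or single-valued there.


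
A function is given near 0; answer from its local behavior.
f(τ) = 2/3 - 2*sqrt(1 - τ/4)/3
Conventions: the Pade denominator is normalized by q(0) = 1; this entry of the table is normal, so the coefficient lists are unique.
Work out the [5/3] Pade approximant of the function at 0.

The Pade approximant has numerator coefficients [0, 1/12, -23/768, 35/12288, -5/98304, -1/3145728]; denominator coefficients [1, -27/64, 27/512, -15/8192].

Taylor coefficients needed (expand at 0): a_0 = 0, a_1 = 1/12, a_2 = 1/192, a_3 = 1/1536, a_4 = 5/49152, a_5 = 7/393216, a_6 = 7/2097152, a_7 = 11/16777216, a_8 = 143/1073741824.
Write the denominator as Q(τ) = 1 + q1*τ + q2*τ^2 + q3*τ^3. Requiring Q*f - P = O(τ^9) with deg P <= 5 kills the coefficients of τ^6..τ^8 in Q*f:
  τ^6: a_6 + q1*a_5 + q2*a_4 + q3*a_3 = 0, i.e. 7/2097152 + (7/393216)*q1 + (5/49152)*q2 + (1/1536)*q3 = 0.
  τ^7: a_7 + q1*a_6 + q2*a_5 + q3*a_4 = 0, i.e. 11/16777216 + (7/2097152)*q1 + (7/393216)*q2 + (5/49152)*q3 = 0.
  τ^8: a_8 + q1*a_7 + q2*a_6 + q3*a_5 = 0, i.e. 143/1073741824 + (11/16777216)*q1 + (7/2097152)*q2 + (7/393216)*q3 = 0.
Solving this linear system: q1 = -27/64, q2 = 27/512, q3 = -15/8192.
The numerator is Q*f truncated at degree 5: P0 = a_0 = 0; P1 = a_1 + q1*a_0 = 1/12; P2 = a_2 + q1*a_1 + q2*a_0 = -23/768; P3 = a_3 + q1*a_2 + q2*a_1 + q3*a_0 = 35/12288; P4 = a_4 + q1*a_3 + q2*a_2 + q3*a_1 = -5/98304; P5 = a_5 + q1*a_4 + q2*a_3 + q3*a_2 = -1/3145728.


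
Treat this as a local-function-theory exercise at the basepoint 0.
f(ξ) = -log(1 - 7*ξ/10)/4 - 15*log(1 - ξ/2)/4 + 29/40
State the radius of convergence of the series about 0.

Branch term (-15/4)*log(1 - ξ/(2)): its argument vanishes at ξ = 2, a logarithmic branch point, modulus 2.
Branch term (-1/4)*log(1 - ξ/(10/7)): its argument vanishes at ξ = 10/7, a logarithmic branch point, modulus 10/7.
The radius of convergence is the smallest modulus among the singular points: 10/7.

The radius of convergence is 10/7.
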